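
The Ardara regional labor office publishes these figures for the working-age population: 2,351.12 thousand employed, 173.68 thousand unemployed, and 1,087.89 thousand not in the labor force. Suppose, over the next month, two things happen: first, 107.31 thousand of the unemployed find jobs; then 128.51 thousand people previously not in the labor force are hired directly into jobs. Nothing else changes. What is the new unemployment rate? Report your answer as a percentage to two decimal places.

New unemployment rate ≈ 2.50%.

Initially, labor force = 2,351.12 + 173.68 = 2,524.80 thousand, so u = 173.68/2,524.80 = 6.88%.
After the first change, unemployed falls and employed rises by 107.31; labor force unchanged → E = 2,458.43, U = 66.37, labor force = 2,524.80 thousand.
After the second change, employed and labor force both rise by 128.51; unemployed unchanged → E = 2,586.94, U = 66.37, labor force = 2,653.31 thousand.
New unemployment rate = 66.37 / 2,653.31 = 2.50%.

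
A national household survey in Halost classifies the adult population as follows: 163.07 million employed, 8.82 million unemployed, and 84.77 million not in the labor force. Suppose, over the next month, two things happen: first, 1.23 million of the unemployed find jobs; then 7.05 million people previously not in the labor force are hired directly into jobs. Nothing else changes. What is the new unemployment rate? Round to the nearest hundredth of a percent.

New unemployment rate ≈ 4.24%.

Initially, labor force = 163.07 + 8.82 = 171.89 million, so u = 8.82/171.89 = 5.13%.
After the first change, unemployed falls and employed rises by 1.23; labor force unchanged → E = 164.30, U = 7.59, labor force = 171.89 million.
After the second change, employed and labor force both rise by 7.05; unemployed unchanged → E = 171.35, U = 7.59, labor force = 178.94 million.
New unemployment rate = 7.59 / 178.94 = 4.24%.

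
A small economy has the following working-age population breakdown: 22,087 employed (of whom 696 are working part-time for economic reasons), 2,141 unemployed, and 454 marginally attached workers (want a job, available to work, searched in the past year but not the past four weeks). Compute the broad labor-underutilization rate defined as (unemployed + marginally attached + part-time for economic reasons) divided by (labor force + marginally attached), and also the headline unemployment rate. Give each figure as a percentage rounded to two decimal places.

Broad underutilization rate ≈ 13.33%; headline unemployment rate ≈ 8.84%.

Labor force = 22,087 + 2,141 = 24,228.
Numerator = 2,141 + 454 + 696 = 3,291.
Denominator = 24,228 + 454 = 24,682.
Broad rate = 3,291 / 24,682 = 13.33%.
Headline unemployment rate = 2,141 / 24,228 = 8.84%.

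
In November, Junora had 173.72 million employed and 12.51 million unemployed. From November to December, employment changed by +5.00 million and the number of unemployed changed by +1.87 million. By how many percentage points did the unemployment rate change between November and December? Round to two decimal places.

The unemployment rate changed by +0.73 percentage points.

November: labor force = 173.72 + 12.51 = 186.23; u = 12.51/186.23 = 6.72%.
December: labor force = 178.72 + 14.38 = 193.10; u = 14.38/193.10 = 7.45%.
Change = 7.45% − 6.72% = +0.73 pp.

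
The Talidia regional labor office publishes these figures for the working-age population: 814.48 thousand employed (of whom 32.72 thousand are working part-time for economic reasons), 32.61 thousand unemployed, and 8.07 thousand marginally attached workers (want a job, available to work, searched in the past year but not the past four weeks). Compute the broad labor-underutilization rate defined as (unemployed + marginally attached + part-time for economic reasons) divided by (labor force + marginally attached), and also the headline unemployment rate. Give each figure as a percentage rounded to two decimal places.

Labor force = 814.48 + 32.61 = 847.09 thousand.
Numerator = 32.61 + 8.07 + 32.72 = 73.40 thousand.
Denominator = 847.09 + 8.07 = 855.16 thousand.
Broad rate = 73.40 / 855.16 = 8.58%.
Headline unemployment rate = 32.61 / 847.09 = 3.85%.

Broad underutilization rate ≈ 8.58%; headline unemployment rate ≈ 3.85%.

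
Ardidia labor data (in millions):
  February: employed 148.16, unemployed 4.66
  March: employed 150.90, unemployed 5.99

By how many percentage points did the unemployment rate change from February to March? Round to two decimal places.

The unemployment rate changed by +0.77 percentage points.

February: labor force = 148.16 + 4.66 = 152.82; u = 4.66/152.82 = 3.05%.
March: labor force = 150.90 + 5.99 = 156.89; u = 5.99/156.89 = 3.82%.
Change = 3.82% − 3.05% = +0.77 pp.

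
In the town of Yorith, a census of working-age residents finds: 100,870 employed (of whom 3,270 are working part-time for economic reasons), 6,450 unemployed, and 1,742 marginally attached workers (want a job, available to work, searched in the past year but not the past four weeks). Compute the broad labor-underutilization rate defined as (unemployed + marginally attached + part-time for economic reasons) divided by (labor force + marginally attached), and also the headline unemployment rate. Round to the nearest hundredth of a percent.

Labor force = 100,870 + 6,450 = 107,320.
Numerator = 6,450 + 1,742 + 3,270 = 11,462.
Denominator = 107,320 + 1,742 = 109,062.
Broad rate = 11,462 / 109,062 = 10.51%.
Headline unemployment rate = 6,450 / 107,320 = 6.01%.

Broad underutilization rate ≈ 10.51%; headline unemployment rate ≈ 6.01%.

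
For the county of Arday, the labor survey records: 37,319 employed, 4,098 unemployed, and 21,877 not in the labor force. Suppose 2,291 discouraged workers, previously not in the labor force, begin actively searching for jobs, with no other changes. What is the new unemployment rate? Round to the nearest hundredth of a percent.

Initially, labor force = 37,319 + 4,098 = 41,417, so u = 4,098/41,417 = 9.89%.
After the change, unemployed and labor force both rise by 2,291 → E = 37,319, U = 6,389, labor force = 43,708.
New unemployment rate = 6,389 / 43,708 = 14.62%.

New unemployment rate ≈ 14.62%.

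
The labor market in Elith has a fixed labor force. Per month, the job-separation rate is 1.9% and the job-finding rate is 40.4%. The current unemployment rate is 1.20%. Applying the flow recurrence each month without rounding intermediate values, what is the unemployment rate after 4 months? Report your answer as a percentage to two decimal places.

Unemployment rate after four months ≈ 4.13%.

With a fixed labor force, u_{t+1} = u_t + s·(1−u_t) − f·u_t = u_t·(1−s−f) + s.
Here 1−s−f = 0.577 and s = 0.019.
u_1 = 0.012000 × 0.577 + 0.019 = 0.025924.
u_2 = 0.025924 × 0.577 + 0.019 = 0.033958.
u_3 = 0.033958 × 0.577 + 0.019 = 0.038594.
u_4 = 0.038594 × 0.577 + 0.019 = 0.041269.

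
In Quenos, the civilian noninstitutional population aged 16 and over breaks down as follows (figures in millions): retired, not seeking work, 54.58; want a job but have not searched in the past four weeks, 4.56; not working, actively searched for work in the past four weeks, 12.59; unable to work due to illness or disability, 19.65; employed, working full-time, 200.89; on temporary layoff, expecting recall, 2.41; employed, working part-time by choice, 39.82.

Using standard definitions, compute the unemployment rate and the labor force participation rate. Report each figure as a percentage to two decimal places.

Employed = 200.89 + 39.82 = 240.71 million.
Unemployed = 12.59 + 2.41 = 15.00 million (jobless and actively searching, or on temporary layoff).
Labor force = 240.71 + 15.00 = 255.71 million.
Not in labor force = 54.58 + 4.56 + 19.65 = 78.79 million (those not working and not actively searching are outside the labor force — including those who want a job but have given up searching).
Civilian working-age population = 255.71 + 78.79 = 334.50 million.
Unemployment rate = 15.00 / 255.71 = 5.87%.
Labor force participation rate = 255.71 / 334.50 = 76.45%.

Unemployment rate ≈ 5.87%; labor force participation rate ≈ 76.45%.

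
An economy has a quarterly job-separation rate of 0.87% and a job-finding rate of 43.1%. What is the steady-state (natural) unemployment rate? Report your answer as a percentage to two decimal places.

Steady-state unemployment rate ≈ 1.98%.

At steady state the flows balance: s·E = f·U, so U/(E+U) = s/(s+f).
u* = 0.87 / (0.87 + 43.1) = 0.87 / 43.97 = 1.98%.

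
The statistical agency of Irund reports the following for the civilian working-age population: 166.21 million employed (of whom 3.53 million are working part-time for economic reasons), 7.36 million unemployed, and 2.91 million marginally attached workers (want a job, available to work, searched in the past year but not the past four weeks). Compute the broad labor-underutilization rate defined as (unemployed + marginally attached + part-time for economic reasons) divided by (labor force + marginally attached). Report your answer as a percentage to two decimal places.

Broad underutilization rate ≈ 7.82%.

Labor force = 166.21 + 7.36 = 173.57 million.
Numerator = 7.36 + 2.91 + 3.53 = 13.80 million.
Denominator = 173.57 + 2.91 = 176.48 million.
Broad rate = 13.80 / 176.48 = 7.82%.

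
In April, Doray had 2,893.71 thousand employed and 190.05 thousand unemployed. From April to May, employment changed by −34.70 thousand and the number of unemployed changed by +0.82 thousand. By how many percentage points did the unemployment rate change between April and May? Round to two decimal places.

April: labor force = 2,893.71 + 190.05 = 3,083.76; u = 190.05/3,083.76 = 6.16%.
May: labor force = 2,859.01 + 190.87 = 3,049.88; u = 190.87/3,049.88 = 6.26%.
Change = 6.26% − 6.16% = +0.10 pp.

The unemployment rate changed by +0.10 percentage points.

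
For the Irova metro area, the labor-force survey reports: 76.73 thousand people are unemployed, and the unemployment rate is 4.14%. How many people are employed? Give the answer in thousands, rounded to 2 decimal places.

About 1,776.65 thousand are employed.

Labor force = U / u = 76.73 / 0.0414 ≈ 1,853.38 thousand.
Employed = labor force − unemployed = 1,853.38 − 76.73 = 1,776.65 thousand.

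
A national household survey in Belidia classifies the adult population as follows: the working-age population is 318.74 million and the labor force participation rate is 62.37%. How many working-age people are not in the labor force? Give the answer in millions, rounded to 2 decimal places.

Share not in the labor force = 1 − 0.6237 = 0.3763.
Not in labor force = 0.3763 × 318.74 ≈ 119.94 million.

About 119.94 million are not in the labor force.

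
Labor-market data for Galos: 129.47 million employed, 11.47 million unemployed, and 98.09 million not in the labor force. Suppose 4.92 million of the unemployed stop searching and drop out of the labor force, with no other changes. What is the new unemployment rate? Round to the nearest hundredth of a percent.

Initially, labor force = 129.47 + 11.47 = 140.94 million, so u = 11.47/140.94 = 8.14%.
After the change, unemployed and labor force both fall by 4.92 → E = 129.47, U = 6.55, labor force = 136.02 million.
New unemployment rate = 6.55 / 136.02 = 4.82%.

New unemployment rate ≈ 4.82%.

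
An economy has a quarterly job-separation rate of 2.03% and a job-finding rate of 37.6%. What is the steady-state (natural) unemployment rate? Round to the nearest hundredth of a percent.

At steady state the flows balance: s·E = f·U, so U/(E+U) = s/(s+f).
u* = 2.03 / (2.03 + 37.6) = 2.03 / 39.63 = 5.12%.

Steady-state unemployment rate ≈ 5.12%.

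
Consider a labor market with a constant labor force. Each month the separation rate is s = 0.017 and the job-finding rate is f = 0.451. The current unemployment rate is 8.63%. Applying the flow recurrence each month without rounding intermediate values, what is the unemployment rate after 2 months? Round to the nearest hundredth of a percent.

With a fixed labor force, u_{t+1} = u_t + s·(1−u_t) − f·u_t = u_t·(1−s−f) + s.
Here 1−s−f = 0.532 and s = 0.017.
u_1 = 0.086300 × 0.532 + 0.017 = 0.062912.
u_2 = 0.062912 × 0.532 + 0.017 = 0.050469.

Unemployment rate after two months ≈ 5.05%.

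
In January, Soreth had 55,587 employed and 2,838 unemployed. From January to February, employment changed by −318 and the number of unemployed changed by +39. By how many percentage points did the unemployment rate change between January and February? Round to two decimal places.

The unemployment rate changed by +0.09 percentage points.

January: labor force = 55,587 + 2,838 = 58,425; u = 2,838/58,425 = 4.86%.
February: labor force = 55,269 + 2,877 = 58,146; u = 2,877/58,146 = 4.95%.
Change = 4.95% − 4.86% = +0.09 pp.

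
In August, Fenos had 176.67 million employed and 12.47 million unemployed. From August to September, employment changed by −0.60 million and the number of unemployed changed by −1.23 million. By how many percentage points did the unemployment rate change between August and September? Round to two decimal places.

August: labor force = 176.67 + 12.47 = 189.14; u = 12.47/189.14 = 6.59%.
September: labor force = 176.07 + 11.24 = 187.31; u = 11.24/187.31 = 6.00%.
Change = 6.00% − 6.59% = −0.59 pp.

The unemployment rate changed by −0.59 percentage points.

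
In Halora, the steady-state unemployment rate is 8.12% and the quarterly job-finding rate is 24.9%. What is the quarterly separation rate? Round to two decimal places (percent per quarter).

From u* = s/(s+f): s = u·f/(1−u).
s = 0.0812 × 24.9 / (1 − 0.0812) = 2.0219 / 0.9188 ≈ 2.20% per quarter.

Separation rate ≈ 2.20% per quarter.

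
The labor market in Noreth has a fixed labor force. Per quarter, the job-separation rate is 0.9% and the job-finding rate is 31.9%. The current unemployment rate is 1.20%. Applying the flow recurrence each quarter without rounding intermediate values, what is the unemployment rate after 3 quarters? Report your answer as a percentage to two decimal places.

With a fixed labor force, u_{t+1} = u_t + s·(1−u_t) − f·u_t = u_t·(1−s−f) + s.
Here 1−s−f = 0.672 and s = 0.009.
u_1 = 0.012000 × 0.672 + 0.009 = 0.017064.
u_2 = 0.017064 × 0.672 + 0.009 = 0.020467.
u_3 = 0.020467 × 0.672 + 0.009 = 0.022754.

Unemployment rate after three quarters ≈ 2.28%.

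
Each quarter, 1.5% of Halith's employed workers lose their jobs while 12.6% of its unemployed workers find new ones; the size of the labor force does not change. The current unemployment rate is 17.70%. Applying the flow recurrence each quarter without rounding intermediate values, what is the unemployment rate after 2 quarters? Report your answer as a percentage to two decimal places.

With a fixed labor force, u_{t+1} = u_t + s·(1−u_t) − f·u_t = u_t·(1−s−f) + s.
Here 1−s−f = 0.859 and s = 0.015.
u_1 = 0.177000 × 0.859 + 0.015 = 0.167043.
u_2 = 0.167043 × 0.859 + 0.015 = 0.158490.

Unemployment rate after two quarters ≈ 15.85%.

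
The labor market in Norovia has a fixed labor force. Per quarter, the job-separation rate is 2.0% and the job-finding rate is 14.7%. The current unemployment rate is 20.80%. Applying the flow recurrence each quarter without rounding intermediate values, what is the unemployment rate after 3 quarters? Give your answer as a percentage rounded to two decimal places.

Unemployment rate after three quarters ≈ 17.08%.

With a fixed labor force, u_{t+1} = u_t + s·(1−u_t) − f·u_t = u_t·(1−s−f) + s.
Here 1−s−f = 0.833 and s = 0.020.
u_1 = 0.208000 × 0.833 + 0.020 = 0.193264.
u_2 = 0.193264 × 0.833 + 0.020 = 0.180989.
u_3 = 0.180989 × 0.833 + 0.020 = 0.170764.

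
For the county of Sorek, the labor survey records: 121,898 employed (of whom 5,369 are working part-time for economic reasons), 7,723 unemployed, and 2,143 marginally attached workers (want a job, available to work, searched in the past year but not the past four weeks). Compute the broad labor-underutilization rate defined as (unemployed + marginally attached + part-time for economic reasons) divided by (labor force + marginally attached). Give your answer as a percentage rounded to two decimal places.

Broad underutilization rate ≈ 11.56%.

Labor force = 121,898 + 7,723 = 129,621.
Numerator = 7,723 + 2,143 + 5,369 = 15,235.
Denominator = 129,621 + 2,143 = 131,764.
Broad rate = 15,235 / 131,764 = 11.56%.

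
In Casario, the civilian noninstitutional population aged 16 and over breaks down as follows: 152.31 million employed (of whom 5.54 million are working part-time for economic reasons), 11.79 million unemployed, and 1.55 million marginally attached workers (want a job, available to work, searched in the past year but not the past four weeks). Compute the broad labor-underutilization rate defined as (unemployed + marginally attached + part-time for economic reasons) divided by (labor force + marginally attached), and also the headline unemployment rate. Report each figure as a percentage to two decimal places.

Labor force = 152.31 + 11.79 = 164.10 million.
Numerator = 11.79 + 1.55 + 5.54 = 18.88 million.
Denominator = 164.10 + 1.55 = 165.65 million.
Broad rate = 18.88 / 165.65 = 11.40%.
Headline unemployment rate = 11.79 / 164.10 = 7.18%.

Broad underutilization rate ≈ 11.40%; headline unemployment rate ≈ 7.18%.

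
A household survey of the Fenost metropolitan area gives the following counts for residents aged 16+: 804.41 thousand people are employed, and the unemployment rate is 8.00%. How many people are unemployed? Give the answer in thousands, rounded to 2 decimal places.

About 69.95 thousand are unemployed.

Let U be the number unemployed. The labor force is E + U, and U/(E+U) = 0.0800.
So U = 0.0800 × 804.41 / (1 − 0.0800) = 64.3528 / 0.9200 ≈ 69.95 thousand.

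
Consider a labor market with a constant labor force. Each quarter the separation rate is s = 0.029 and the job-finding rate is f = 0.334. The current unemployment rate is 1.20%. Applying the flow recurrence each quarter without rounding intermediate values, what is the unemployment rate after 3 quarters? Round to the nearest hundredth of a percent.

With a fixed labor force, u_{t+1} = u_t + s·(1−u_t) − f·u_t = u_t·(1−s−f) + s.
Here 1−s−f = 0.637 and s = 0.029.
u_1 = 0.012000 × 0.637 + 0.029 = 0.036644.
u_2 = 0.036644 × 0.637 + 0.029 = 0.052342.
u_3 = 0.052342 × 0.637 + 0.029 = 0.062342.

Unemployment rate after three quarters ≈ 6.23%.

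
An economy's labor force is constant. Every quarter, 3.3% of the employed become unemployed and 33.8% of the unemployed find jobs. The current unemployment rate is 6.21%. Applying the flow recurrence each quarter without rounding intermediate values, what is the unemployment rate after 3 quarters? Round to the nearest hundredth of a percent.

With a fixed labor force, u_{t+1} = u_t + s·(1−u_t) − f·u_t = u_t·(1−s−f) + s.
Here 1−s−f = 0.629 and s = 0.033.
u_1 = 0.062100 × 0.629 + 0.033 = 0.072061.
u_2 = 0.072061 × 0.629 + 0.033 = 0.078326.
u_3 = 0.078326 × 0.629 + 0.033 = 0.082267.

Unemployment rate after three quarters ≈ 8.23%.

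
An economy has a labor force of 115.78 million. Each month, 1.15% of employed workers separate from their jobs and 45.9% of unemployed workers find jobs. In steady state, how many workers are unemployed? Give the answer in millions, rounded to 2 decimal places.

Steady-state unemployment rate u* = s/(s+f) = 1.15/(1.15+45.9) = 0.024442.
Unemployed = u* × labor force = 0.024442 × 115.78 ≈ 2.83 million.

About 2.83 million are unemployed in steady state.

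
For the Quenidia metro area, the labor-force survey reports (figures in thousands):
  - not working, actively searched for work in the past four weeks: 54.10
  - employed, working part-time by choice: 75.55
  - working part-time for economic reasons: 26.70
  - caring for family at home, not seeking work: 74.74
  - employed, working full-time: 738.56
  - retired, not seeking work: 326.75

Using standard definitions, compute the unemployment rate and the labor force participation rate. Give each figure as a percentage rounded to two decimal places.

Employed = 75.55 + 26.70 + 738.56 = 840.81 thousand (anyone who worked, including part-time for economic reasons, counts as employed).
Unemployed = 54.10 thousand.
Labor force = 840.81 + 54.10 = 894.91 thousand.
Not in labor force = 74.74 + 326.75 = 401.49 thousand (those not working and not actively searching are outside the labor force).
Civilian working-age population = 894.91 + 401.49 = 1,296.40 thousand.
Unemployment rate = 54.10 / 894.91 = 6.05%.
Labor force participation rate = 894.91 / 1,296.40 = 69.03%.

Unemployment rate ≈ 6.05%; labor force participation rate ≈ 69.03%.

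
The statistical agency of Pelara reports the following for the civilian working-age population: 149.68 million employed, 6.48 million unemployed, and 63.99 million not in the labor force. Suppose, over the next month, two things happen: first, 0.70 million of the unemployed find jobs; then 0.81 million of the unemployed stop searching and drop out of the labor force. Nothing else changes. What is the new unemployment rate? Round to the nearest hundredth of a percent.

New unemployment rate ≈ 3.20%.

Initially, labor force = 149.68 + 6.48 = 156.16 million, so u = 6.48/156.16 = 4.15%.
After the first change, unemployed falls and employed rises by 0.70; labor force unchanged → E = 150.38, U = 5.78, labor force = 156.16 million.
After the second change, unemployed and labor force both fall by 0.81 → E = 150.38, U = 4.97, labor force = 155.35 million.
New unemployment rate = 4.97 / 155.35 = 3.20%.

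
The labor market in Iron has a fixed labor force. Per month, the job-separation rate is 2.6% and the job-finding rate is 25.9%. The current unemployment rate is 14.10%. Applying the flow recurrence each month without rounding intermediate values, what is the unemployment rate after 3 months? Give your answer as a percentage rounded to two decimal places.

Unemployment rate after three months ≈ 10.94%.

With a fixed labor force, u_{t+1} = u_t + s·(1−u_t) − f·u_t = u_t·(1−s−f) + s.
Here 1−s−f = 0.715 and s = 0.026.
u_1 = 0.141000 × 0.715 + 0.026 = 0.126815.
u_2 = 0.126815 × 0.715 + 0.026 = 0.116673.
u_3 = 0.116673 × 0.715 + 0.026 = 0.109421.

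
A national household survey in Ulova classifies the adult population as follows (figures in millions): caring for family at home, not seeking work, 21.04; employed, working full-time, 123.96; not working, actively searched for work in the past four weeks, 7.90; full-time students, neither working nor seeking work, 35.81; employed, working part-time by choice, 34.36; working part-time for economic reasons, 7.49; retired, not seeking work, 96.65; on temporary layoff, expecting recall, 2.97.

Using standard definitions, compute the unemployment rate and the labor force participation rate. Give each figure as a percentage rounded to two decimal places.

Employed = 123.96 + 34.36 + 7.49 = 165.81 million (anyone who worked, including part-time for economic reasons, counts as employed).
Unemployed = 7.90 + 2.97 = 10.87 million (jobless and actively searching, or on temporary layoff).
Labor force = 165.81 + 10.87 = 176.68 million.
Not in labor force = 21.04 + 35.81 + 96.65 = 153.50 million (those not working and not actively searching are outside the labor force).
Civilian working-age population = 176.68 + 153.50 = 330.18 million.
Unemployment rate = 10.87 / 176.68 = 6.15%.
Labor force participation rate = 176.68 / 330.18 = 53.51%.

Unemployment rate ≈ 6.15%; labor force participation rate ≈ 53.51%.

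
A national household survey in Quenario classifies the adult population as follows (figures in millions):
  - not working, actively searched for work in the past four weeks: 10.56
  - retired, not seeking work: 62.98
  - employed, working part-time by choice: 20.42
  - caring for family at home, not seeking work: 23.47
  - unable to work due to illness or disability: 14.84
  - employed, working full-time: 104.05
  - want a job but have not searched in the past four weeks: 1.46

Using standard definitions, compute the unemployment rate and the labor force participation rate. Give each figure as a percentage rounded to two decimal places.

Unemployment rate ≈ 7.82%; labor force participation rate ≈ 56.79%.

Employed = 20.42 + 104.05 = 124.47 million.
Unemployed = 10.56 million.
Labor force = 124.47 + 10.56 = 135.03 million.
Not in labor force = 62.98 + 23.47 + 14.84 + 1.46 = 102.75 million (those not working and not actively searching are outside the labor force — including those who want a job but have given up searching).
Civilian working-age population = 135.03 + 102.75 = 237.78 million.
Unemployment rate = 10.56 / 135.03 = 7.82%.
Labor force participation rate = 135.03 / 237.78 = 56.79%.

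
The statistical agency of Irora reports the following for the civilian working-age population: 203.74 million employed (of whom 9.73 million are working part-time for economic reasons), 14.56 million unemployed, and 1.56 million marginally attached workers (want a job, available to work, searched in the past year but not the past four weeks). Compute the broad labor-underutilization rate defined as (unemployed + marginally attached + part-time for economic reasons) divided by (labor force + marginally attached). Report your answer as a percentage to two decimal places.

Broad underutilization rate ≈ 11.76%.

Labor force = 203.74 + 14.56 = 218.30 million.
Numerator = 14.56 + 1.56 + 9.73 = 25.85 million.
Denominator = 218.30 + 1.56 = 219.86 million.
Broad rate = 25.85 / 219.86 = 11.76%.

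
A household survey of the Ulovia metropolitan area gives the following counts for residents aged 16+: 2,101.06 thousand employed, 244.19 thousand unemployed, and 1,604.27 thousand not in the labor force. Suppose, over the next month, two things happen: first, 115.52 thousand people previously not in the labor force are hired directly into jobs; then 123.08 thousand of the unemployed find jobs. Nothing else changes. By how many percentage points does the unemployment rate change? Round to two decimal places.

The unemployment rate changes by −5.49 percentage points.

Initially, labor force = 2,101.06 + 244.19 = 2,345.25 thousand, so u = 244.19/2,345.25 = 10.41%.
After the first change, employed and labor force both rise by 115.52; unemployed unchanged → E = 2,216.58, U = 244.19, labor force = 2,460.77 thousand.
After the second change, unemployed falls and employed rises by 123.08; labor force unchanged → E = 2,339.66, U = 121.11, labor force = 2,460.77 thousand.
New unemployment rate = 121.11 / 2,460.77 = 4.92%.
Change = 4.92% − 10.41% = −5.49 percentage points.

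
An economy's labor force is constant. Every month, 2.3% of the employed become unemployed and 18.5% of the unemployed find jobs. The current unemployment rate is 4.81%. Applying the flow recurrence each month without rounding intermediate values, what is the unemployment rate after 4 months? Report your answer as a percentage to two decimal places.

Unemployment rate after four months ≈ 8.60%.

With a fixed labor force, u_{t+1} = u_t + s·(1−u_t) − f·u_t = u_t·(1−s−f) + s.
Here 1−s−f = 0.792 and s = 0.023.
u_1 = 0.048100 × 0.792 + 0.023 = 0.061095.
u_2 = 0.061095 × 0.792 + 0.023 = 0.071387.
u_3 = 0.071387 × 0.792 + 0.023 = 0.079539.
u_4 = 0.079539 × 0.792 + 0.023 = 0.085995.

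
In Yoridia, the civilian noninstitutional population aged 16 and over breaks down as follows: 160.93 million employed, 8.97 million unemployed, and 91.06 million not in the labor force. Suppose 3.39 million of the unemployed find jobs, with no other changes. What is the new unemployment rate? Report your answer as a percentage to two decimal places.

Initially, labor force = 160.93 + 8.97 = 169.90 million, so u = 8.97/169.90 = 5.28%.
After the change, unemployed falls and employed rises by 3.39; labor force unchanged → E = 164.32, U = 5.58, labor force = 169.90 million.
New unemployment rate = 5.58 / 169.90 = 3.28%.

New unemployment rate ≈ 3.28%.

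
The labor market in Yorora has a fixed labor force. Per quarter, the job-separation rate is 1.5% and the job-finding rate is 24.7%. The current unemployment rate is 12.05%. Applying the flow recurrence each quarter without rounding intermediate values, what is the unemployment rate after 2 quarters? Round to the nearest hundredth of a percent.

Unemployment rate after two quarters ≈ 9.17%.

With a fixed labor force, u_{t+1} = u_t + s·(1−u_t) − f·u_t = u_t·(1−s−f) + s.
Here 1−s−f = 0.738 and s = 0.015.
u_1 = 0.120500 × 0.738 + 0.015 = 0.103929.
u_2 = 0.103929 × 0.738 + 0.015 = 0.091700.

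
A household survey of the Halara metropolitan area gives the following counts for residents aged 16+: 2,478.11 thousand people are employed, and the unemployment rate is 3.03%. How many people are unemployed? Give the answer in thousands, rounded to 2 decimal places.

About 77.43 thousand are unemployed.

Let U be the number unemployed. The labor force is E + U, and U/(E+U) = 0.0303.
So U = 0.0303 × 2,478.11 / (1 − 0.0303) = 75.0867 / 0.9697 ≈ 77.43 thousand.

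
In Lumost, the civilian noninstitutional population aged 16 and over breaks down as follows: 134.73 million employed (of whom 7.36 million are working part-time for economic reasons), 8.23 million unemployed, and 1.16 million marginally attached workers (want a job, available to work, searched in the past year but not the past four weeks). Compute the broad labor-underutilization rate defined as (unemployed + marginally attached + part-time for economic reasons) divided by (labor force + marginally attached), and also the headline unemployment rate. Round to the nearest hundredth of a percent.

Labor force = 134.73 + 8.23 = 142.96 million.
Numerator = 8.23 + 1.16 + 7.36 = 16.75 million.
Denominator = 142.96 + 1.16 = 144.12 million.
Broad rate = 16.75 / 144.12 = 11.62%.
Headline unemployment rate = 8.23 / 142.96 = 5.76%.

Broad underutilization rate ≈ 11.62%; headline unemployment rate ≈ 5.76%.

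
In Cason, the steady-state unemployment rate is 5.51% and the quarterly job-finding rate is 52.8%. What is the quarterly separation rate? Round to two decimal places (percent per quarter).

Separation rate ≈ 3.08% per quarter.

From u* = s/(s+f): s = u·f/(1−u).
s = 0.0551 × 52.8 / (1 − 0.0551) = 2.9093 / 0.9449 ≈ 3.08% per quarter.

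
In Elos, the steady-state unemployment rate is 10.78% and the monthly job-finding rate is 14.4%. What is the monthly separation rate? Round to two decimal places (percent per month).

From u* = s/(s+f): s = u·f/(1−u).
s = 0.1078 × 14.4 / (1 − 0.1078) = 1.5523 / 0.8922 ≈ 1.74% per month.

Separation rate ≈ 1.74% per month.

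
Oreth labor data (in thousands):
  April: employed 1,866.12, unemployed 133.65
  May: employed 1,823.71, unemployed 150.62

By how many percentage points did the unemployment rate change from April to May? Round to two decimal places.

The unemployment rate changed by +0.95 percentage points.

April: labor force = 1,866.12 + 133.65 = 1,999.77; u = 133.65/1,999.77 = 6.68%.
May: labor force = 1,823.71 + 150.62 = 1,974.33; u = 150.62/1,974.33 = 7.63%.
Change = 7.63% − 6.68% = +0.95 pp.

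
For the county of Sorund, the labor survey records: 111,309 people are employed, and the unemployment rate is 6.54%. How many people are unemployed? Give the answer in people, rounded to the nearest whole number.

Let U be the number unemployed. The labor force is E + U, and U/(E+U) = 0.0654.
So U = 0.0654 × 111,309 / (1 − 0.0654) = 7279.61 / 0.9346 ≈ 7,789.

About 7,789 are unemployed.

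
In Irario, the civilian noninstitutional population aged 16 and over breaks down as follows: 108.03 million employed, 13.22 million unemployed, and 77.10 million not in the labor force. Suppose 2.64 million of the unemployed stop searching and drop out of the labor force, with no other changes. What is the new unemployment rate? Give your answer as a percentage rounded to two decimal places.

New unemployment rate ≈ 8.92%.

Initially, labor force = 108.03 + 13.22 = 121.25 million, so u = 13.22/121.25 = 10.90%.
After the change, unemployed and labor force both fall by 2.64 → E = 108.03, U = 10.58, labor force = 118.61 million.
New unemployment rate = 10.58 / 118.61 = 8.92%.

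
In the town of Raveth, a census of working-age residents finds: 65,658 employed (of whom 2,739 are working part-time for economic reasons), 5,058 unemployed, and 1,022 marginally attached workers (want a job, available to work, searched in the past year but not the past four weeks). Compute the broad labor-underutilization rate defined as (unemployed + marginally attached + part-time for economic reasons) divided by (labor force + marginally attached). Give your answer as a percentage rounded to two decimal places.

Broad underutilization rate ≈ 12.29%.

Labor force = 65,658 + 5,058 = 70,716.
Numerator = 5,058 + 1,022 + 2,739 = 8,819.
Denominator = 70,716 + 1,022 = 71,738.
Broad rate = 8,819 / 71,738 = 12.29%.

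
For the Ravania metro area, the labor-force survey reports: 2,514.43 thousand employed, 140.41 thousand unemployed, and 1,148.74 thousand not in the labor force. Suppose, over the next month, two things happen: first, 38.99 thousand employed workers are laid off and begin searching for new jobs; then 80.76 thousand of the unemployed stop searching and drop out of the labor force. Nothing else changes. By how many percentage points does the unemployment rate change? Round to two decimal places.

Initially, labor force = 2,514.43 + 140.41 = 2,654.84 thousand, so u = 140.41/2,654.84 = 5.29%.
After the first change, employed falls and unemployed rises by 38.99; labor force unchanged → E = 2,475.44, U = 179.40, labor force = 2,654.84 thousand.
After the second change, unemployed and labor force both fall by 80.76 → E = 2,475.44, U = 98.64, labor force = 2,574.08 thousand.
New unemployment rate = 98.64 / 2,574.08 = 3.83%.
Change = 3.83% − 5.29% = −1.46 percentage points.

The unemployment rate changes by −1.46 percentage points.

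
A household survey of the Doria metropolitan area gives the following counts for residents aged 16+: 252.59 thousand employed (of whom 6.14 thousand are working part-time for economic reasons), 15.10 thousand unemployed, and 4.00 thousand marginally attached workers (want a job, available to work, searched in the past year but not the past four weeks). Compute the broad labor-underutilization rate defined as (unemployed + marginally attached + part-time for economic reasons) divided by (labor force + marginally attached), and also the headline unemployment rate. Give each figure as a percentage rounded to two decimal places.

Broad underutilization rate ≈ 9.29%; headline unemployment rate ≈ 5.64%.

Labor force = 252.59 + 15.10 = 267.69 thousand.
Numerator = 15.10 + 4.00 + 6.14 = 25.24 thousand.
Denominator = 267.69 + 4.00 = 271.69 thousand.
Broad rate = 25.24 / 271.69 = 9.29%.
Headline unemployment rate = 15.10 / 267.69 = 5.64%.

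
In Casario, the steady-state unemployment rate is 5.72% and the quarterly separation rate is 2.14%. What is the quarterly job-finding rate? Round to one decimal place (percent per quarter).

Job-finding rate ≈ 35.3% per quarter.

From u* = s/(s+f): f = s·(1−u)/u.
f = 2.14 × (1 − 0.0572) / 0.0572 = 2.0176 / 0.0572 ≈ 35.3% per quarter.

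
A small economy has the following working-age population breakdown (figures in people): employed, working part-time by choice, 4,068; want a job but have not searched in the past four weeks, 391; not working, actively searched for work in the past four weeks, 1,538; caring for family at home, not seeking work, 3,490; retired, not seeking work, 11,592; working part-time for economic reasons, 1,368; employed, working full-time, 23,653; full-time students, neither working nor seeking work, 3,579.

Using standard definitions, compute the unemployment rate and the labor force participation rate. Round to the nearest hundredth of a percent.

Employed = 4,068 + 1,368 + 23,653 = 29,089 (anyone who worked, including part-time for economic reasons, counts as employed).
Unemployed = 1,538.
Labor force = 29,089 + 1,538 = 30,627.
Not in labor force = 391 + 3,490 + 11,592 + 3,579 = 19,052 (those not working and not actively searching are outside the labor force — including those who want a job but have given up searching).
Civilian working-age population = 30,627 + 19,052 = 49,679.
Unemployment rate = 1,538 / 30,627 = 5.02%.
Labor force participation rate = 30,627 / 49,679 = 61.65%.

Unemployment rate ≈ 5.02%; labor force participation rate ≈ 61.65%.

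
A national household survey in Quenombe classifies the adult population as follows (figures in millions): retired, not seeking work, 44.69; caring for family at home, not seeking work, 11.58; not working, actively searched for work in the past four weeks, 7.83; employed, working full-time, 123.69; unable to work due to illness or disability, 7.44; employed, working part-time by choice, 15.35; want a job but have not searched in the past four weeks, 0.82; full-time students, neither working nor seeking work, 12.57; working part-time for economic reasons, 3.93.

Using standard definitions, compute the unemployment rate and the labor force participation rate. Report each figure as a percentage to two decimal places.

Employed = 123.69 + 15.35 + 3.93 = 142.97 million (anyone who worked, including part-time for economic reasons, counts as employed).
Unemployed = 7.83 million.
Labor force = 142.97 + 7.83 = 150.80 million.
Not in labor force = 44.69 + 11.58 + 7.44 + 0.82 + 12.57 = 77.10 million (those not working and not actively searching are outside the labor force — including those who want a job but have given up searching).
Civilian working-age population = 150.80 + 77.10 = 227.90 million.
Unemployment rate = 7.83 / 150.80 = 5.19%.
Labor force participation rate = 150.80 / 227.90 = 66.17%.

Unemployment rate ≈ 5.19%; labor force participation rate ≈ 66.17%.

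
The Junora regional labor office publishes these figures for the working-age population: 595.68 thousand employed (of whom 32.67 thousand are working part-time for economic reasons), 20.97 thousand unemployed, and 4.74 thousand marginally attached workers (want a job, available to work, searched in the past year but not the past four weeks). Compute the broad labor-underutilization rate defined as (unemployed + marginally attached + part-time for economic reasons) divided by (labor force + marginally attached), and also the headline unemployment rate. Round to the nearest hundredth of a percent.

Labor force = 595.68 + 20.97 = 616.65 thousand.
Numerator = 20.97 + 4.74 + 32.67 = 58.38 thousand.
Denominator = 616.65 + 4.74 = 621.39 thousand.
Broad rate = 58.38 / 621.39 = 9.40%.
Headline unemployment rate = 20.97 / 616.65 = 3.40%.

Broad underutilization rate ≈ 9.40%; headline unemployment rate ≈ 3.40%.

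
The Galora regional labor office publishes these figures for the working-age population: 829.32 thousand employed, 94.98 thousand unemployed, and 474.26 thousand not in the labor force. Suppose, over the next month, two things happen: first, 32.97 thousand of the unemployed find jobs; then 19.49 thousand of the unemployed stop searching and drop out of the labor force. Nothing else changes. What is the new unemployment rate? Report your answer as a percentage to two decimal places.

Initially, labor force = 829.32 + 94.98 = 924.30 thousand, so u = 94.98/924.30 = 10.28%.
After the first change, unemployed falls and employed rises by 32.97; labor force unchanged → E = 862.29, U = 62.01, labor force = 924.30 thousand.
After the second change, unemployed and labor force both fall by 19.49 → E = 862.29, U = 42.52, labor force = 904.81 thousand.
New unemployment rate = 42.52 / 904.81 = 4.70%.

New unemployment rate ≈ 4.70%.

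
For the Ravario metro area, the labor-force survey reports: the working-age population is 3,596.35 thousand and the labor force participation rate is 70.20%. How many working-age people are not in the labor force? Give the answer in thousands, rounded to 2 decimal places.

About 1,071.71 thousand are not in the labor force.

Share not in the labor force = 1 − 0.7020 = 0.2980.
Not in labor force = 0.2980 × 3,596.35 ≈ 1,071.71 thousand.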